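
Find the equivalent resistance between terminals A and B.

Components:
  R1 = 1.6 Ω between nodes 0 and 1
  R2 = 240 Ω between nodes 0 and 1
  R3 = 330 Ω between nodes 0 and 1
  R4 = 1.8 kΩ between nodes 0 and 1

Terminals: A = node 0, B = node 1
Reduce the network between node 0 (A) and node 1 (B) by series/parallel combination:
  Rp1 = R1 ‖ R2 ‖ R3 ‖ R4 (parallel, all between nodes 0 and 1) = 1/(1/1.6 + 1/240 + 1/330 + 1/1800) = 1.58 Ω
R_eq = 1.58 Ω

Final answer: 1.58 Ω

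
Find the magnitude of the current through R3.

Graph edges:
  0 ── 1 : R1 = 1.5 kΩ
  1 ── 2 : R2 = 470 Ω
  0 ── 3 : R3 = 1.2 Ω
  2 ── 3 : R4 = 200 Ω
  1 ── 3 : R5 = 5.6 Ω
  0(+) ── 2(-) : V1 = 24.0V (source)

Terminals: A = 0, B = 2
Nodal analysis, taking node 2 as the 0 V reference.
Source V1 fixes V_0 = 24 V.
KCL at each unknown node (sum of currents leaving = 0; resistances in Ω):
  Node 1: (V_1 - 24)/1500 + (V_1 - 0)/470 + (V_1 - V_3)/5.6 = 0
  Node 3: (V_3 - 24)/1.2 + (V_3 - 0)/200 + (V_3 - V_1)/5.6 = 0
Collecting terms (coefficients in siemens):
  0.1814·V_1 - 0.1786·V_3 = 0.016
  1.017·V_3 - 0.1786·V_1 = 20
Determinant D = (0.1814)(1.017) - (-0.1786)(-0.1786) = 0.1525
V_1 = [(0.016)(1.017) - (-0.1786)(20)]/D = 23.52 V
V_3 = [(0.1814)(20) - (0.016)(-0.1786)]/D = 23.8 V
I_R3 = (V_0 - V_3)/R3 = (24 - 23.8)/1.2 = 0.1687 A
|I_R3| = 0.1687 A

Final answer: |I_R3| = 0.1687 A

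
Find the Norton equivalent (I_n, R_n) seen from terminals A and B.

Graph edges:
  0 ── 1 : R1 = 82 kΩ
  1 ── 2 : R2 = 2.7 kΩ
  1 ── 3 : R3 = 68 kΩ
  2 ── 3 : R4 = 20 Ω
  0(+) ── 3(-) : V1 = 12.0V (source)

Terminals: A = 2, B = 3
Find the Thévenin equivalent first; then I_n = V_th/R_th and R_n = R_th.
Step 1 — V_th is the open-circuit voltage V_A - V_B (nothing connected across the terminals).
Nodal analysis, taking node 3 as the 0 V reference.
Source V1 fixes V_0 = 12 V.
KCL at each unknown node (sum of currents leaving = 0; resistances in Ω):
  Node 1: (V_1 - 12)/82000 + (V_1 - V_2)/2700 + (V_1 - 0)/68000 = 0
  Node 2: (V_2 - V_1)/2700 + (V_2 - 0)/20 = 0
Collecting terms (coefficients in siemens):
  0.0003973·V_1 - 0.0003704·V_2 = 0.0001463
  0.05037·V_2 - 0.0003704·V_1 = 0
Determinant D = (0.0003973)(0.05037) - (-0.0003704)(-0.0003704) = 0.00001987
V_1 = [(0.0001463)(0.05037) - (-0.0003704)(0)]/D = 0.3709 V
V_2 = [(0.0003973)(0) - (0.0001463)(-0.0003704)]/D = 0.002727 V
V_th = V_2 - V_3 = 0.002727 - 0 = 0.002727 V
Step 2 — R_th: zero the source — replace V1 by a short circuit (node 3 merges into node 0) — and find the resistance seen between A (node 2) and B (node 0).
Reduce the network between node 2 (A) and node 0 (B) by series/parallel combination:
  Rp1 = R1 ‖ R3 (parallel, both between nodes 0 and 1) = 1/(1/82000 + 1/68000) = 37170 Ω
  Rs1 = R2 + Rp1 (series, joined only at node 1) = 2700 + 37170 = 39870 Ω
  Rp2 = R4 ‖ Rs1 (parallel, both between nodes 0 and 2) = 1/(1/20 + 1/39870) = 19.99 Ω
R_th = 19.99 Ω
I_n = V_th/R_th = 0.002727/19.99 = 0.0001364 A, and R_n = R_th = 19.99 Ω

Final answer: I_n = 0.0001364 A, R_n = 19.99 Ω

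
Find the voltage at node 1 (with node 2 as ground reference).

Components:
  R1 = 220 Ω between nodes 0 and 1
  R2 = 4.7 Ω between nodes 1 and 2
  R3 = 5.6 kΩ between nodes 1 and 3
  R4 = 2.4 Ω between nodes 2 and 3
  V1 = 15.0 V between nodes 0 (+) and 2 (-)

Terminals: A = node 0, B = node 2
Nodal analysis, taking node 2 as the 0 V reference.
Source V1 fixes V_0 = 15 V.
KCL at each unknown node (sum of currents leaving = 0; resistances in Ω):
  Node 1: (V_1 - 15)/220 + (V_1 - 0)/4.7 + (V_1 - V_3)/5600 = 0
  Node 3: (V_3 - V_1)/5600 + (V_3 - 0)/2.4 = 0
Collecting terms (coefficients in siemens):
  0.2175·V_1 - 0.0001786·V_3 = 0.06818
  0.4168·V_3 - 0.0001786·V_1 = 0
Determinant D = (0.2175)(0.4168) - (-0.0001786)(-0.0001786) = 0.09066
V_1 = [(0.06818)(0.4168) - (-0.0001786)(0)]/D = 0.3135 V
V_3 = [(0.2175)(0) - (0.06818)(-0.0001786)]/D = 0.0001343 V
The requested potential is V_1 = 0.3135 V.

Final answer: V_1 = 0.3135 V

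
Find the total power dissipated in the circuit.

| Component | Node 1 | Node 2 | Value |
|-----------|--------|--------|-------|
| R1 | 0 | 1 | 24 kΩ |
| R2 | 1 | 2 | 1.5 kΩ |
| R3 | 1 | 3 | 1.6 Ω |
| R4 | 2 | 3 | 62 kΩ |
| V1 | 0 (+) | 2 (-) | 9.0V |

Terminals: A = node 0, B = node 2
Nodal analysis, taking node 2 as the 0 V reference.
Source V1 fixes V_0 = 9 V.
KCL at each unknown node (sum of currents leaving = 0; resistances in Ω):
  Node 1: (V_1 - 9)/24000 + (V_1 - 0)/1500 + (V_1 - V_3)/1.6 = 0
  Node 3: (V_3 - V_1)/1.6 + (V_3 - 0)/62000 = 0
Collecting terms (coefficients in siemens):
  0.6257·V_1 - 0.625·V_3 = 0.000375
  0.625·V_3 - 0.625·V_1 = 0
Determinant D = (0.6257)(0.625) - (-0.625)(-0.625) = 0.0004528
V_1 = [(0.000375)(0.625) - (-0.625)(0)]/D = 0.5176 V
V_3 = [(0.6257)(0) - (0.000375)(-0.625)]/D = 0.5176 V
Power in each resistor, P = (ΔV)²/R:
  P_R1 = (9 - 0.5176)²/24000 = 0.002998 W
  P_R2 = (0.5176 - 0)²/1500 = 0.0001786 W
  P_R3 = (0.5176 - 0.5176)²/1.6 = 0.0000000001115 W
  P_R4 = (0 - 0.5176)²/62000 = 0.000004321 W
P_total = P_R1 + P_R2 + P_R3 + P_R4 = 0.003181 W

Final answer: 0.003181 W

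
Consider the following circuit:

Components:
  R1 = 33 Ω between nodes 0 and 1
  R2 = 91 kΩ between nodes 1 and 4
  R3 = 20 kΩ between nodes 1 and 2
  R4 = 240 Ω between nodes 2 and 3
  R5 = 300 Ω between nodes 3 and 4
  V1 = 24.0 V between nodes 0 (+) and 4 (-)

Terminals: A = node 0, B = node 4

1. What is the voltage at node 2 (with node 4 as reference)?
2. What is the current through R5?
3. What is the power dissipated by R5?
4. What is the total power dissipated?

Nodal analysis, taking node 4 as the 0 V reference.
Source V1 fixes V_0 = 24 V.
KCL at each unknown node (sum of currents leaving = 0; resistances in Ω):
  Node 1: (V_1 - 24)/33 + (V_1 - 0)/91000 + (V_1 - V_2)/20000 = 0
  Node 2: (V_2 - V_1)/20000 + (V_2 - V_3)/240 = 0
  Node 3: (V_3 - V_2)/240 + (V_3 - 0)/300 = 0
Collecting terms (coefficients in siemens):
  0.03036·V_1 - 0.00005·V_2 = 0.7273
  0.004217·V_2 - 0.00005·V_1 - 0.004167·V_3 = 0
  0.0075·V_3 - 0.004167·V_2 = 0
Solving these 3 simultaneous equations (Gaussian elimination) gives:
  V_1 = 23.95 V, V_2 = 0.6297 V, V_3 = 0.3498 V
Part 1:
  Read off the nodal solution: V_2 = 0.6297 V
Part 2:
  I_R5 = (V_3 - V_4)/R5 = (0.3498 - 0)/300 = 0.001166 A
  Magnitude: I_R5 = 0.001166 A
Part 3:
  I_R5 = (V_3 - V_4)/R5 = (0.3498 - 0)/300 = 0.001166 A
  P_R5 = I_R5² × R5 = (0.001166)² × 300 = 0.000408 W
Part 4:
  Power in each resistor, P = (ΔV)²/R:
    P_R1 = (24 - 23.95)²/33 = 0.00006742 W
    P_R2 = (23.95 - 0)²/91000 = 0.006305 W
    P_R3 = (23.95 - 0.6297)²/20000 = 0.0272 W
    P_R4 = (0.6297 - 0.3498)²/240 = 0.0003264 W
    P_R5 = (0.3498 - 0)²/300 = 0.000408 W
  P_total = P_R1 + P_R2 + P_R3 + P_R4 + P_R5 = 0.0343 W

Final answers:
1. V_2 = 0.6297 V
2. I_R5 = 0.001166 A
3. P_R5 = 0.000408 W
4. P_total = 0.0343 W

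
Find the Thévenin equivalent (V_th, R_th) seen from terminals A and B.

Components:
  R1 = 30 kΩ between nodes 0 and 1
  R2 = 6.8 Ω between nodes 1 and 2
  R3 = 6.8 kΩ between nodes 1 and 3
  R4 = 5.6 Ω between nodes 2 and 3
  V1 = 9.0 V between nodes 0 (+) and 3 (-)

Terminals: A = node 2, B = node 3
Step 1 — V_th is the open-circuit voltage V_A - V_B (nothing connected across the terminals).
Nodal analysis, taking node 3 as the 0 V reference.
Source V1 fixes V_0 = 9 V.
KCL at each unknown node (sum of currents leaving = 0; resistances in Ω):
  Node 1: (V_1 - 9)/30000 + (V_1 - V_2)/6.8 + (V_1 - 0)/6800 = 0
  Node 2: (V_2 - V_1)/6.8 + (V_2 - 0)/5.6 = 0
Collecting terms (coefficients in siemens):
  0.1472·V_1 - 0.1471·V_2 = 0.0003
  0.3256·V_2 - 0.1471·V_1 = 0
Determinant D = (0.1472)(0.3256) - (-0.1471)(-0.1471) = 0.02632
V_1 = [(0.0003)(0.3256) - (-0.1471)(0)]/D = 0.003712 V
V_2 = [(0.1472)(0) - (0.0003)(-0.1471)]/D = 0.001676 V
V_th = V_2 - V_3 = 0.001676 - 0 = 0.001676 V
Step 2 — R_th: zero the source — replace V1 by a short circuit (node 3 merges into node 0) — and find the resistance seen between A (node 2) and B (node 0).
Reduce the network between node 2 (A) and node 0 (B) by series/parallel combination:
  Rp1 = R1 ‖ R3 (parallel, both between nodes 0 and 1) = 1/(1/30000 + 1/6800) = 5543 Ω
  Rs1 = R2 + Rp1 (series, joined only at node 1) = 6.8 + 5543 = 5550 Ω
  Rp2 = R4 ‖ Rs1 (parallel, both between nodes 0 and 2) = 1/(1/5.6 + 1/5550) = 5.594 Ω
R_th = 5.594 Ω

Final answer: V_th = 0.001676 V, R_th = 5.594 Ω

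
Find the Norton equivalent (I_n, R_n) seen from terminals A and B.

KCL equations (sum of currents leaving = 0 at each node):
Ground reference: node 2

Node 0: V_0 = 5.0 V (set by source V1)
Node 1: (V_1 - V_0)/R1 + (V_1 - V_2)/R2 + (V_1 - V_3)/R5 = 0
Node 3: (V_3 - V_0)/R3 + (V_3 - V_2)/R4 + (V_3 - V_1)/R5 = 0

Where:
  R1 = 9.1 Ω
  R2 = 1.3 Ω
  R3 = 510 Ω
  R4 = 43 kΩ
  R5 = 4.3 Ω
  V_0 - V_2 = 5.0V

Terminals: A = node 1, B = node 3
Find the Thévenin equivalent first; then I_n = V_th/R_th and R_n = R_th.
Step 1 — V_th is the open-circuit voltage V_A - V_B (nothing connected across the terminals).
Nodal analysis, taking node 2 as the 0 V reference.
Source V1 fixes V_0 = 5 V.
KCL at each unknown node (sum of currents leaving = 0; resistances in Ω):
  Node 1: (V_1 - 5)/9.1 + (V_1 - 0)/1.3 + (V_1 - V_3)/4.3 = 0
  Node 3: (V_3 - 5)/510 + (V_3 - 0)/43000 + (V_3 - V_1)/4.3 = 0
Collecting terms (coefficients in siemens):
  1.112·V_1 - 0.2326·V_3 = 0.5495
  0.2345·V_3 - 0.2326·V_1 = 0.009804
Determinant D = (1.112)(0.2345) - (-0.2326)(-0.2326) = 0.2067
V_1 = [(0.5495)(0.2345) - (-0.2326)(0.009804)]/D = 0.6346 V
V_3 = [(1.112)(0.009804) - (0.5495)(-0.2326)]/D = 0.6711 V
V_th = V_1 - V_3 = 0.6346 - 0.6711 = -0.03643 V
Step 2 — R_th: zero the source — replace V1 by a short circuit (node 2 merges into node 0) — and find the resistance seen between A (node 1) and B (node 3).
Reduce the network between node 1 (A) and node 3 (B) by series/parallel combination:
  Rp1 = R1 ‖ R2 (parallel, both between nodes 0 and 1) = 1/(1/9.1 + 1/1.3) = 1.137 Ω
  Rp2 = R3 ‖ R4 (parallel, both between nodes 0 and 3) = 1/(1/510 + 1/43000) = 504 Ω
  Rs1 = Rp1 + Rp2 (series, joined only at node 0) = 1.137 + 504 = 505.2 Ω
  Rp3 = R5 ‖ Rs1 (parallel, both between nodes 1 and 3) = 1/(1/4.3 + 1/505.2) = 4.264 Ω
R_th = 4.264 Ω
I_n = V_th/R_th = -0.03643/4.264 = -0.008545 A, and R_n = R_th = 4.264 Ω

Final answer: I_n = -0.008545 A, R_n = 4.264 Ω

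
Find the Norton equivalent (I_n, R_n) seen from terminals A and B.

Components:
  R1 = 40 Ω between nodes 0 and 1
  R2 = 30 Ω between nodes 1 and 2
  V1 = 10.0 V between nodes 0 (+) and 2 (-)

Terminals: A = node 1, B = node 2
Find the Thévenin equivalent first; then I_n = V_th/R_th and R_n = R_th.
Step 1 — V_th is the open-circuit voltage V_A - V_B (nothing connected across the terminals).
Nodal analysis, taking node 2 as the 0 V reference.
Source V1 fixes V_0 = 10 V.
KCL at each unknown node (sum of currents leaving = 0; resistances in Ω):
  Node 1: (V_1 - 10)/40 + (V_1 - 0)/30 = 0
Collecting terms: 0.05833 × V_1 = 0.25  =>  V_1 = 4.286 V
V_th = V_1 - V_2 = 4.286 - 0 = 4.286 V
Step 2 — R_th: zero the source — replace V1 by a short circuit (node 2 merges into node 0) — and find the resistance seen between A (node 1) and B (node 0).
Reduce the network between node 1 (A) and node 0 (B) by series/parallel combination:
  Rp1 = R1 ‖ R2 (parallel, both between nodes 0 and 1) = 1/(1/40 + 1/30) = 17.14 Ω
R_th = 17.14 Ω
I_n = V_th/R_th = 4.286/17.14 = 0.25 A, and R_n = R_th = 17.14 Ω

Final answer: I_n = 0.25 A, R_n = 17.14 Ω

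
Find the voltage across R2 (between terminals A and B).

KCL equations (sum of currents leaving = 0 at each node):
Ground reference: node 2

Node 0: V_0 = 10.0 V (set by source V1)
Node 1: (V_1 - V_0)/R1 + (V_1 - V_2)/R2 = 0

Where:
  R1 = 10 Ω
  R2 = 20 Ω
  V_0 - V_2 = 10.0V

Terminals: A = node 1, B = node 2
R1 and R2 are in series across V1 (node 0 → node 1 → node 2), and the output A–B is taken across R2, so this is a voltage divider.
Series current: I = V1/(R1 + R2) = 10/(10 + 20) = 10/30 = 0.3333 A
V_R2 = I × R2 = V1 × R2/(R1 + R2) = 10 × 20/30 = 6.667 V

Final answer: 6.667 V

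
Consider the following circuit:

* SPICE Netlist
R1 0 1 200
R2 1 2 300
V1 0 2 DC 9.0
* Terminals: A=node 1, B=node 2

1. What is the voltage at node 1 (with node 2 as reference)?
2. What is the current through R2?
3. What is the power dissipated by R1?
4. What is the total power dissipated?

Nodal analysis, taking node 2 as the 0 V reference.
Source V1 fixes V_0 = 9 V.
KCL at each unknown node (sum of currents leaving = 0; resistances in Ω):
  Node 1: (V_1 - 9)/200 + (V_1 - 0)/300 = 0
Collecting terms: 0.008333 × V_1 = 0.045  =>  V_1 = 5.4 V
Part 1:
  Read off the nodal solution: V_1 = 5.4 V
Part 2:
  I_R2 = (V_1 - V_2)/R2 = (5.4 - 0)/300 = 0.018 A
  Magnitude: I_R2 = 0.018 A
Part 3:
  I_R1 = (V_0 - V_1)/R1 = (9 - 5.4)/200 = 0.018 A
  P_R1 = I_R1² × R1 = (0.018)² × 200 = 0.0648 W
Part 4:
  Power in each resistor, P = (ΔV)²/R:
    P_R1 = (9 - 5.4)²/200 = 0.0648 W
    P_R2 = (5.4 - 0)²/300 = 0.0972 W
  P_total = P_R1 + P_R2 = 0.162 W

Final answers:
1. V_1 = 5.4 V
2. I_R2 = 0.018 A
3. P_R1 = 0.0648 W
4. P_total = 0.162 W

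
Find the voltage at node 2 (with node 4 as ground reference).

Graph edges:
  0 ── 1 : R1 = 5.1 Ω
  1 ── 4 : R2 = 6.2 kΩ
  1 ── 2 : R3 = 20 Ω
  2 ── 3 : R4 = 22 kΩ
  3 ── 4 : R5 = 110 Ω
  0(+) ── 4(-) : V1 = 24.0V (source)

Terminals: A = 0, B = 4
Nodal analysis, taking node 4 as the 0 V reference.
Source V1 fixes V_0 = 24 V.
KCL at each unknown node (sum of currents leaving = 0; resistances in Ω):
  Node 1: (V_1 - 24)/5.1 + (V_1 - 0)/6200 + (V_1 - V_2)/20 = 0
  Node 2: (V_2 - V_1)/20 + (V_2 - V_3)/22000 = 0
  Node 3: (V_3 - V_2)/22000 + (V_3 - 0)/110 = 0
Collecting terms (coefficients in siemens):
  0.2462·V_1 - 0.05·V_2 = 4.706
  0.05005·V_2 - 0.05·V_1 - 0.00004545·V_3 = 0
  0.009136·V_3 - 0.00004545·V_2 = 0
Solving these 3 simultaneous equations (Gaussian elimination) gives:
  V_1 = 23.97 V, V_2 = 23.95 V, V_3 = 0.1192 V
The requested potential is V_2 = 23.95 V.

Final answer: V_2 = 23.95 V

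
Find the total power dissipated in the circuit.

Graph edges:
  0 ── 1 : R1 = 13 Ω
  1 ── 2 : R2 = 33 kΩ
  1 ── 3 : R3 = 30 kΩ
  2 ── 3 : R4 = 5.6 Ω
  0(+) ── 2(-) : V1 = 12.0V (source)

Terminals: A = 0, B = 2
Nodal analysis, taking node 2 as the 0 V reference.
Source V1 fixes V_0 = 12 V.
KCL at each unknown node (sum of currents leaving = 0; resistances in Ω):
  Node 1: (V_1 - 12)/13 + (V_1 - 0)/33000 + (V_1 - V_3)/30000 = 0
  Node 3: (V_3 - V_1)/30000 + (V_3 - 0)/5.6 = 0
Collecting terms (coefficients in siemens):
  0.07699·V_1 - 0.00003333·V_3 = 0.9231
  0.1786·V_3 - 0.00003333·V_1 = 0
Determinant D = (0.07699)(0.1786) - (-0.00003333)(-0.00003333) = 0.01375
V_1 = [(0.9231)(0.1786) - (-0.00003333)(0)]/D = 11.99 V
V_3 = [(0.07699)(0) - (0.9231)(-0.00003333)]/D = 0.002238 V
Power in each resistor, P = (ΔV)²/R:
  P_R1 = (12 - 11.99)²/13 = 0.000007567 W
  P_R2 = (11.99 - 0)²/33000 = 0.004356 W
  P_R3 = (11.99 - 0.002238)²/30000 = 0.00479 W
  P_R4 = (0 - 0.002238)²/5.6 = 0.0000008942 W
P_total = P_R1 + P_R2 + P_R3 + P_R4 = 0.009155 W

Final answer: 0.009155 W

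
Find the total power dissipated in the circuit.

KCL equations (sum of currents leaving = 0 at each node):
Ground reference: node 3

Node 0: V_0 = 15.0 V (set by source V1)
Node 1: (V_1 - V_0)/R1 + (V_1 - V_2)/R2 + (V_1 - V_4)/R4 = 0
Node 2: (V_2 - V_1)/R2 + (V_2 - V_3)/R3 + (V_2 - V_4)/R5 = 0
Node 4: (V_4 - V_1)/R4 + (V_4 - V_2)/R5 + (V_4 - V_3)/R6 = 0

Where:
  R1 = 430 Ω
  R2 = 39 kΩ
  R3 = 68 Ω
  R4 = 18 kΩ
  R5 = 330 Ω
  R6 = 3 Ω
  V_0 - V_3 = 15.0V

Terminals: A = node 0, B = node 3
Nodal analysis, taking node 3 as the 0 V reference.
Source V1 fixes V_0 = 15 V.
KCL at each unknown node (sum of currents leaving = 0; resistances in Ω):
  Node 1: (V_1 - 15)/430 + (V_1 - V_2)/39000 + (V_1 - V_4)/18000 = 0
  Node 2: (V_2 - V_1)/39000 + (V_2 - 0)/68 + (V_2 - V_4)/330 = 0
  Node 4: (V_4 - V_1)/18000 + (V_4 - V_2)/330 + (V_4 - 0)/3 = 0
Collecting terms (coefficients in siemens):
  0.002407·V_1 - 0.00002564·V_2 - 0.00005556·V_4 = 0.03488
  0.01776·V_2 - 0.00002564·V_1 - 0.00303·V_4 = 0
  0.3364·V_4 - 0.00005556·V_1 - 0.00303·V_2 = 0
Solving these 3 simultaneous equations (Gaussian elimination) gives:
  V_1 = 14.49 V, V_2 = 0.02137 V, V_4 = 0.002586 V
Power in each resistor, P = (ΔV)²/R:
  P_R1 = (15 - 14.49)²/430 = 0.0005949 W
  P_R2 = (14.49 - 0.02137)²/39000 = 0.005371 W
  P_R3 = (0.02137 - 0)²/68 = 0.000006713 W
  P_R4 = (14.49 - 0.002586)²/18000 = 0.01167 W
  P_R5 = (0.02137 - 0.002586)²/330 = 0.000001069 W
  P_R6 = (0 - 0.002586)²/3 = 0.000002229 W
P_total = P_R1 + P_R2 + P_R3 + P_R4 + P_R5 + P_R6 = 0.01764 W

Final answer: 0.01764 W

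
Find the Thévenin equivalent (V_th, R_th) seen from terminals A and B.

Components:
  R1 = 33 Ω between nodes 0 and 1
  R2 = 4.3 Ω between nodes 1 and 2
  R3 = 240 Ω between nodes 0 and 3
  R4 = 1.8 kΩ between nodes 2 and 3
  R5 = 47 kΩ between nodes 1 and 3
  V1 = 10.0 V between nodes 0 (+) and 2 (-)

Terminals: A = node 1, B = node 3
Step 1 — V_th is the open-circuit voltage V_A - V_B (nothing connected across the terminals).
Nodal analysis, taking node 2 as the 0 V reference.
Source V1 fixes V_0 = 10 V.
KCL at each unknown node (sum of currents leaving = 0; resistances in Ω):
  Node 1: (V_1 - 10)/33 + (V_1 - 0)/4.3 + (V_1 - V_3)/47000 = 0
  Node 3: (V_3 - 10)/240 + (V_3 - 0)/1800 + (V_3 - V_1)/47000 = 0
Collecting terms (coefficients in siemens):
  0.2629·V_1 - 0.00002128·V_3 = 0.303
  0.004743·V_3 - 0.00002128·V_1 = 0.04167
Determinant D = (0.2629)(0.004743) - (-0.00002128)(-0.00002128) = 0.001247
V_1 = [(0.303)(0.004743) - (-0.00002128)(0.04167)]/D = 1.153 V
V_3 = [(0.2629)(0.04167) - (0.303)(-0.00002128)]/D = 8.789 V
V_th = V_1 - V_3 = 1.153 - 8.789 = -7.636 V
Step 2 — R_th: zero the source — replace V1 by a short circuit (node 2 merges into node 0) — and find the resistance seen between A (node 1) and B (node 3).
Reduce the network between node 1 (A) and node 3 (B) by series/parallel combination:
  Rp1 = R1 ‖ R2 (parallel, both between nodes 0 and 1) = 1/(1/33 + 1/4.3) = 3.804 Ω
  Rp2 = R3 ‖ R4 (parallel, both between nodes 0 and 3) = 1/(1/240 + 1/1800) = 211.8 Ω
  Rs1 = Rp1 + Rp2 (series, joined only at node 0) = 3.804 + 211.8 = 215.6 Ω
  Rp3 = R5 ‖ Rs1 (parallel, both between nodes 1 and 3) = 1/(1/47000 + 1/215.6) = 214.6 Ω
R_th = 214.6 Ω

Final answer: V_th = -7.636 V, R_th = 214.6 Ω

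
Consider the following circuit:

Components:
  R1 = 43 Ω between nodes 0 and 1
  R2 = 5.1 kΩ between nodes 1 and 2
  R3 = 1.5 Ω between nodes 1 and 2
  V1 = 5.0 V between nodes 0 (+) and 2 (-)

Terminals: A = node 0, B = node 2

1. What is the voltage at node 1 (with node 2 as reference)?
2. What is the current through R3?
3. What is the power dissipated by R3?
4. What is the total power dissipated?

Nodal analysis, taking node 2 as the 0 V reference.
Source V1 fixes V_0 = 5 V.
KCL at each unknown node (sum of currents leaving = 0; resistances in Ω):
  Node 1: (V_1 - 5)/43 + (V_1 - 0)/5100 + (V_1 - 0)/1.5 = 0
Collecting terms: 0.6901 × V_1 = 0.1163  =>  V_1 = 0.1685 V
Part 1:
  Read off the nodal solution: V_1 = 0.1685 V
Part 2:
  I_R3 = (V_1 - V_2)/R3 = (0.1685 - 0)/1.5 = 0.1123 A
  Magnitude: I_R3 = 0.1123 A
Part 3:
  I_R3 = (V_1 - V_2)/R3 = (0.1685 - 0)/1.5 = 0.1123 A
  P_R3 = I_R3² × R3 = (0.1123)² × 1.5 = 0.01893 W
Part 4:
  Power in each resistor, P = (ΔV)²/R:
    P_R1 = (5 - 0.1685)²/43 = 0.5429 W
    P_R2 = (0.1685 - 0)²/5100 = 0.000005567 W
    P_R3 = (0.1685 - 0)²/1.5 = 0.01893 W
  P_total = P_R1 + P_R2 + P_R3 = 0.5618 W

Final answers:
1. V_1 = 0.1685 V
2. I_R3 = 0.1123 A
3. P_R3 = 0.01893 W
4. P_total = 0.5618 W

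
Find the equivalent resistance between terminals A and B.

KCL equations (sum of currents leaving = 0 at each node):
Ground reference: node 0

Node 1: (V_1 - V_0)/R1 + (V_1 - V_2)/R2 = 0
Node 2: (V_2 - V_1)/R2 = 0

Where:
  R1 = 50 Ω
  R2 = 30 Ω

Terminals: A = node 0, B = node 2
Reduce the network between node 0 (A) and node 2 (B) by series/parallel combination:
  Rs1 = R1 + R2 (series, joined only at node 1) = 50 + 30 = 80 Ω
R_eq = 80 Ω

Final answer: 80 Ω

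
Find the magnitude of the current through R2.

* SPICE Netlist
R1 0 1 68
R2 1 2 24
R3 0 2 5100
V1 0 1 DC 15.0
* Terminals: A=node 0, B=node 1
Nodal analysis, taking node 1 as the 0 V reference.
Source V1 fixes V_0 = 15 V.
KCL at each unknown node (sum of currents leaving = 0; resistances in Ω):
  Node 2: (V_2 - 0)/24 + (V_2 - 15)/5100 = 0
Collecting terms: 0.04186 × V_2 = 0.002941  =>  V_2 = 0.07026 V
I_R2 = (V_1 - V_2)/R2 = (0 - 0.07026)/24 = -0.002927 A
|I_R2| = 0.002927 A

Final answer: |I_R2| = 0.002927 A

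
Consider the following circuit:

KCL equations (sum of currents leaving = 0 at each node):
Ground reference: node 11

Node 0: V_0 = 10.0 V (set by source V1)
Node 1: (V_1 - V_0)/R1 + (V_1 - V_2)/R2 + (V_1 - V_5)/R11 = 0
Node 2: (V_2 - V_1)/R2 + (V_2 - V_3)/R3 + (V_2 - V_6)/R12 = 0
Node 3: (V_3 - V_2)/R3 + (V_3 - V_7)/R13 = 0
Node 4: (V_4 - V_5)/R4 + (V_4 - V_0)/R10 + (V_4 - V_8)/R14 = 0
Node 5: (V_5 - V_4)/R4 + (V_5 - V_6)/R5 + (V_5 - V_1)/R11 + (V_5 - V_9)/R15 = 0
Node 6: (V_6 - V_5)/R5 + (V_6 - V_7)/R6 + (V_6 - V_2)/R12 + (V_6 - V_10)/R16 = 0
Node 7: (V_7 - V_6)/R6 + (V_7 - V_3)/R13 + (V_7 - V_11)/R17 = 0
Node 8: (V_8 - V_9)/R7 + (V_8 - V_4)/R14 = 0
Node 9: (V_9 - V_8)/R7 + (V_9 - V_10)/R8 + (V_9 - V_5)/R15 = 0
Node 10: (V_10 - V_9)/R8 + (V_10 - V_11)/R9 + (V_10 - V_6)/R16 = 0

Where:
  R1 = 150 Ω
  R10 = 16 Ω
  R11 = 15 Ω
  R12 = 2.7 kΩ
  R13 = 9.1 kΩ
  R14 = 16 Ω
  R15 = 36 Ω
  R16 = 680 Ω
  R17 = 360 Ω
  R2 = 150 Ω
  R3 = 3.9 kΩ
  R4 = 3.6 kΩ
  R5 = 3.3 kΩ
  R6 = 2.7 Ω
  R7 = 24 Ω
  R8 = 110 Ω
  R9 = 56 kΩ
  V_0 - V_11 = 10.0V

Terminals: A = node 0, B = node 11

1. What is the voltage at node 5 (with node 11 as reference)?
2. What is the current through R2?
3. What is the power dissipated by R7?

Nodal analysis, taking node 11 as the 0 V reference.
Source V1 fixes V_0 = 10 V.
KCL at each unknown node (sum of currents leaving = 0; resistances in Ω):
  Node 1: (V_1 - 10)/150 + (V_1 - V_2)/150 + (V_1 - V_5)/15 = 0
  Node 2: (V_2 - V_1)/150 + (V_2 - V_3)/3900 + (V_2 - V_6)/2700 = 0
  Node 3: (V_3 - V_2)/3900 + (V_3 - V_7)/9100 = 0
  Node 4: (V_4 - V_5)/3600 + (V_4 - 10)/16 + (V_4 - V_8)/16 = 0
  Node 5: (V_5 - V_4)/3600 + (V_5 - V_6)/3300 + (V_5 - V_1)/15 + (V_5 - V_9)/36 = 0
  Node 6: (V_6 - V_5)/3300 + (V_6 - V_7)/2.7 + (V_6 - V_2)/2700 + (V_6 - V_10)/680 = 0
  Node 7: (V_7 - V_6)/2.7 + (V_7 - V_3)/9100 + (V_7 - 0)/360 = 0
  Node 8: (V_8 - V_9)/24 + (V_8 - V_4)/16 = 0
  Node 9: (V_9 - V_8)/24 + (V_9 - V_10)/110 + (V_9 - V_5)/36 = 0
  Node 10: (V_10 - V_9)/110 + (V_10 - 0)/56000 + (V_10 - V_6)/680 = 0
Collecting terms (coefficients in siemens):
  0.08·V_1 - 0.006667·V_2 - 0.06667·V_5 = 0.06667
  0.007293·V_2 - 0.006667·V_1 - 0.0002564·V_3 - 0.0003704·V_6 = 0
  0.0003663·V_3 - 0.0002564·V_2 - 0.0001099·V_7 = 0
  0.1253·V_4 - 0.0002778·V_5 - 0.0625·V_8 = 0.625
  0.09503·V_5 - 0.06667·V_1 - 0.0002778·V_4 - 0.000303·V_6 - 0.02778·V_9 = 0
  0.3725·V_6 - 0.0003704·V_2 - 0.000303·V_5 - 0.3704·V_7 - 0.001471·V_10 = 0
  0.3733·V_7 - 0.0001099·V_3 - 0.3704·V_6 = 0
  0.1042·V_8 - 0.0625·V_4 - 0.04167·V_9 = 0
  0.07854·V_9 - 0.02778·V_5 - 0.04167·V_8 - 0.009091·V_10 = 0
  0.01058·V_10 - 0.001471·V_6 - 0.009091·V_9 = 0
Solving these 10 simultaneous equations (Gaussian elimination) gives:
  V_1 = 9.535 V, V_2 = 9.186 V, V_3 = 7.62 V, V_4 = 9.871 V
  V_5 = 9.523 V, V_6 = 3.994 V, V_7 = 3.965 V, V_8 = 9.743 V
  V_9 = 9.552 V, V_10 = 8.763 V
Part 1:
  Read off the nodal solution: V_5 = 9.523 V
Part 2:
  I_R2 = (V_1 - V_2)/R2 = (9.535 - 9.186)/150 = 0.002325 A
  Magnitude: I_R2 = 0.002325 A
Part 3:
  I_R7 = (V_8 - V_9)/R7 = (9.743 - 9.552)/24 = 0.007973 A
  P_R7 = I_R7² × R7 = (0.007973)² × 24 = 0.001525 W

Final answers:
1. V_5 = 9.523 V
2. I_R2 = 0.002325 A
3. P_R7 = 0.001525 W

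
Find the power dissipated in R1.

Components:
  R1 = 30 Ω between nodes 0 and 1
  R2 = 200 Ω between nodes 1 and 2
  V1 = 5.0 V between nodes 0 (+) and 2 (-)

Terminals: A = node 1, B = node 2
Nodal analysis, taking node 2 as the 0 V reference.
Source V1 fixes V_0 = 5 V.
KCL at each unknown node (sum of currents leaving = 0; resistances in Ω):
  Node 1: (V_1 - 5)/30 + (V_1 - 0)/200 = 0
Collecting terms: 0.03833 × V_1 = 0.1667  =>  V_1 = 4.348 V
I_R1 = (V_0 - V_1)/R1 = (5 - 4.348)/30 = 0.02174 A
P_R1 = I_R1² × R1 = (0.02174)² × 30 = 0.01418 W

Final answer: 0.01418 W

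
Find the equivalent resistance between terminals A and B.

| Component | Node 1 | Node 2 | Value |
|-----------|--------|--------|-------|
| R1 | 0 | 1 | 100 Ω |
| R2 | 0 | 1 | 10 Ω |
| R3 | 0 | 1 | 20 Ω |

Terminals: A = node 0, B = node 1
Reduce the network between node 0 (A) and node 1 (B) by series/parallel combination:
  Rp1 = R1 ‖ R2 ‖ R3 (parallel, all between nodes 0 and 1) = 1/(1/100 + 1/10 + 1/20) = 6.25 Ω
R_eq = 6.25 Ω

Final answer: 6.25 Ω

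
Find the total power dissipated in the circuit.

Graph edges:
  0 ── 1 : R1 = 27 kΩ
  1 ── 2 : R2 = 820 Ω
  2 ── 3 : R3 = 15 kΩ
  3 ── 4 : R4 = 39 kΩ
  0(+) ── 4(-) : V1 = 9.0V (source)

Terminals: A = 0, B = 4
Nodal analysis, taking node 4 as the 0 V reference.
Source V1 fixes V_0 = 9 V.
KCL at each unknown node (sum of currents leaving = 0; resistances in Ω):
  Node 1: (V_1 - 9)/27000 + (V_1 - V_2)/820 = 0
  Node 2: (V_2 - V_1)/820 + (V_2 - V_3)/15000 = 0
  Node 3: (V_3 - V_2)/15000 + (V_3 - 0)/39000 = 0
Collecting terms (coefficients in siemens):
  0.001257·V_1 - 0.00122·V_2 = 0.0003333
  0.001286·V_2 - 0.00122·V_1 - 0.00006667·V_3 = 0
  0.00009231·V_3 - 0.00006667·V_2 = 0
Solving these 3 simultaneous equations (Gaussian elimination) gives:
  V_1 = 6.03 V, V_2 = 5.94 V, V_3 = 4.29 V
Power in each resistor, P = (ΔV)²/R:
  P_R1 = (9 - 6.03)²/27000 = 0.0003267 W
  P_R2 = (6.03 - 5.94)²/820 = 0.000009922 W
  P_R3 = (5.94 - 4.29)²/15000 = 0.0001815 W
  P_R4 = (4.29 - 0)²/39000 = 0.0004719 W
P_total = P_R1 + P_R2 + P_R3 + P_R4 = 0.00099 W

Final answer: 0.00099 W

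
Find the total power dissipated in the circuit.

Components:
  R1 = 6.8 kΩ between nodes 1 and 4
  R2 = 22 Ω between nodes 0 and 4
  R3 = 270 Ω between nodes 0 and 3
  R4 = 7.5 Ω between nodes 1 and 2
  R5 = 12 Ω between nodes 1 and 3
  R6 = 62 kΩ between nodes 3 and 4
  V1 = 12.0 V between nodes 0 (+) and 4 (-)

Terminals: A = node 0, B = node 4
Nodal analysis, taking node 4 as the 0 V reference.
Source V1 fixes V_0 = 12 V.
KCL at each unknown node (sum of currents leaving = 0; resistances in Ω):
  Node 1: (V_1 - 0)/6800 + (V_1 - V_2)/7.5 + (V_1 - V_3)/12 = 0
  Node 2: (V_2 - V_1)/7.5 = 0
  Node 3: (V_3 - 12)/270 + (V_3 - V_1)/12 + (V_3 - 0)/62000 = 0
Collecting terms (coefficients in siemens):
  0.2168·V_1 - 0.1333·V_2 - 0.08333·V_3 = 0
  0.1333·V_2 - 0.1333·V_1 = 0
  0.08705·V_3 - 0.08333·V_1 = 0.04444
Solving these 3 simultaneous equations (Gaussian elimination) gives:
  V_1 = 11.47 V, V_2 = 11.47 V, V_3 = 11.49 V
Power in each resistor, P = (ΔV)²/R:
  P_R1 = (11.47 - 0)²/6800 = 0.01936 W
  P_R2 = (12 - 0)²/22 = 6.545 W
  P_R3 = (12 - 11.49)²/270 = 0.000947 W
  P_R4 = (11.47 - 11.47)²/7.5 = 0 W
  P_R5 = (11.47 - 11.49)²/12 = 0.00003417 W
  P_R6 = (11.49 - 0)²/62000 = 0.002131 W
P_total = P_R1 + P_R2 + P_R3 + P_R4 + P_R5 + P_R6 = 6.568 W

Final answer: 6.568 W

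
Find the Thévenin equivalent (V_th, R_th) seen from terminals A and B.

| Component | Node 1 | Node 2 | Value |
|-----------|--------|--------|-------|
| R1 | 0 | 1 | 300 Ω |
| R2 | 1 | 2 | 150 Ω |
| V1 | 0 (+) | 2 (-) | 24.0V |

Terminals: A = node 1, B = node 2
Step 1 — V_th is the open-circuit voltage V_A - V_B (nothing connected across the terminals).
Nodal analysis, taking node 2 as the 0 V reference.
Source V1 fixes V_0 = 24 V.
KCL at each unknown node (sum of currents leaving = 0; resistances in Ω):
  Node 1: (V_1 - 24)/300 + (V_1 - 0)/150 = 0
Collecting terms: 0.01 × V_1 = 0.08  =>  V_1 = 8 V
V_th = V_1 - V_2 = 8 - 0 = 8 V
Step 2 — R_th: zero the source — replace V1 by a short circuit (node 2 merges into node 0) — and find the resistance seen between A (node 1) and B (node 0).
Reduce the network between node 1 (A) and node 0 (B) by series/parallel combination:
  Rp1 = R1 ‖ R2 (parallel, both between nodes 0 and 1) = 1/(1/300 + 1/150) = 100 Ω
R_th = 100 Ω

Final answer: V_th = 8 V, R_th = 100 Ω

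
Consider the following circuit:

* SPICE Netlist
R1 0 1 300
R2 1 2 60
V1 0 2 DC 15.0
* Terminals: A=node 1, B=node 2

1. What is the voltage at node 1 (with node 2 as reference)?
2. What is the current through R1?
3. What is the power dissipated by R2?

Nodal analysis, taking node 2 as the 0 V reference.
Source V1 fixes V_0 = 15 V.
KCL at each unknown node (sum of currents leaving = 0; resistances in Ω):
  Node 1: (V_1 - 15)/300 + (V_1 - 0)/60 = 0
Collecting terms: 0.02 × V_1 = 0.05  =>  V_1 = 2.5 V
Part 1:
  Read off the nodal solution: V_1 = 2.5 V
Part 2:
  I_R1 = (V_0 - V_1)/R1 = (15 - 2.5)/300 = 0.04167 A
  Magnitude: I_R1 = 0.04167 A
Part 3:
  I_R2 = (V_1 - V_2)/R2 = (2.5 - 0)/60 = 0.04167 A
  P_R2 = I_R2² × R2 = (0.04167)² × 60 = 0.1042 W

Final answers:
1. V_1 = 2.5 V
2. I_R1 = 0.04167 A
3. P_R2 = 0.1042 W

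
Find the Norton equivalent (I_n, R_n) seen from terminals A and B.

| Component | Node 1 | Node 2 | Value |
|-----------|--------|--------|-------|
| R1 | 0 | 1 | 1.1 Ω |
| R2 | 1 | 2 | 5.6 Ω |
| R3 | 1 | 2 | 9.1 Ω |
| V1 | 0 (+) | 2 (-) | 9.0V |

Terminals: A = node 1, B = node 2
Find the Thévenin equivalent first; then I_n = V_th/R_th and R_n = R_th.
Step 1 — V_th is the open-circuit voltage V_A - V_B (nothing connected across the terminals).
Nodal analysis, taking node 2 as the 0 V reference.
Source V1 fixes V_0 = 9 V.
KCL at each unknown node (sum of currents leaving = 0; resistances in Ω):
  Node 1: (V_1 - 9)/1.1 + (V_1 - 0)/5.6 + (V_1 - 0)/9.1 = 0
Collecting terms: 1.198 × V_1 = 8.182  =>  V_1 = 6.832 V
V_th = V_1 - V_2 = 6.832 - 0 = 6.832 V
Step 2 — R_th: zero the source — replace V1 by a short circuit (node 2 merges into node 0) — and find the resistance seen between A (node 1) and B (node 0).
Reduce the network between node 1 (A) and node 0 (B) by series/parallel combination:
  Rp1 = R1 ‖ R2 ‖ R3 (parallel, all between nodes 0 and 1) = 1/(1/1.1 + 1/5.6 + 1/9.1) = 0.835 Ω
R_th = 0.835 Ω
I_n = V_th/R_th = 6.832/0.835 = 8.182 A, and R_n = R_th = 0.835 Ω

Final answer: I_n = 8.182 A, R_n = 0.835 Ω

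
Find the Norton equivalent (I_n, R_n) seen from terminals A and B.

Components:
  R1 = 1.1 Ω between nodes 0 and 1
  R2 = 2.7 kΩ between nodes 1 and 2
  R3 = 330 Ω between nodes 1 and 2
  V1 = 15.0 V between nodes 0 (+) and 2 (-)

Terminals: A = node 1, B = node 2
Find the Thévenin equivalent first; then I_n = V_th/R_th and R_n = R_th.
Step 1 — V_th is the open-circuit voltage V_A - V_B (nothing connected across the terminals).
Nodal analysis, taking node 2 as the 0 V reference.
Source V1 fixes V_0 = 15 V.
KCL at each unknown node (sum of currents leaving = 0; resistances in Ω):
  Node 1: (V_1 - 15)/1.1 + (V_1 - 0)/2700 + (V_1 - 0)/330 = 0
Collecting terms: 0.9125 × V_1 = 13.64  =>  V_1 = 14.94 V
V_th = V_1 - V_2 = 14.94 - 0 = 14.94 V
Step 2 — R_th: zero the source — replace V1 by a short circuit (node 2 merges into node 0) — and find the resistance seen between A (node 1) and B (node 0).
Reduce the network between node 1 (A) and node 0 (B) by series/parallel combination:
  Rp1 = R1 ‖ R2 ‖ R3 (parallel, all between nodes 0 and 1) = 1/(1/1.1 + 1/2700 + 1/330) = 1.096 Ω
R_th = 1.096 Ω
I_n = V_th/R_th = 14.94/1.096 = 13.64 A, and R_n = R_th = 1.096 Ω

Final answer: I_n = 13.64 A, R_n = 1.096 Ω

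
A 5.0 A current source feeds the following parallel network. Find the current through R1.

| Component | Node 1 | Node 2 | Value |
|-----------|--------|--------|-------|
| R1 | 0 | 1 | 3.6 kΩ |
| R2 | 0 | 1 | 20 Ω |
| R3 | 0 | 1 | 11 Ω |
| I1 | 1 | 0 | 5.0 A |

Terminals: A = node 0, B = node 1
All resistors sit directly between nodes 0 and 1, so they are in parallel and share one voltage V; the full source current 5 A splits among them.
1/R_par = 1/3600 + 1/20 + 1/11 = 0.1412 S  =>  R_par = 7.083 Ω
V = I × R_par = 5 × 7.083 = 35.41 V
I_R1 = V/R1 = 35.41/3600 = 0.009837 A

Final answer: 0.009837 A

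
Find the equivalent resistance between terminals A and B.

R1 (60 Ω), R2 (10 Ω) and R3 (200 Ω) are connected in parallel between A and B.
Reduce the network between node 0 (A) and node 1 (B) by series/parallel combination:
  Rp1 = R1 ‖ R2 ‖ R3 (parallel, all between nodes 0 and 1) = 1/(1/60 + 1/10 + 1/200) = 8.219 Ω
R_eq = 8.219 Ω

Final answer: 8.219 Ω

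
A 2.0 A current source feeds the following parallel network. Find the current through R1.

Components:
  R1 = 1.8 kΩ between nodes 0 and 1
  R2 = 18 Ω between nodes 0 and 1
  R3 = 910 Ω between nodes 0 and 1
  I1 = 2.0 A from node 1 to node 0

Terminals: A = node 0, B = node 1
All resistors sit directly between nodes 0 and 1, so they are in parallel and share one voltage V; the full source current 2 A splits among them.
1/R_par = 1/1800 + 1/18 + 1/910 = 0.05721 S  =>  R_par = 17.48 Ω
V = I × R_par = 2 × 17.48 = 34.96 V
I_R1 = V/R1 = 34.96/1800 = 0.01942 A

Final answer: 0.01942 A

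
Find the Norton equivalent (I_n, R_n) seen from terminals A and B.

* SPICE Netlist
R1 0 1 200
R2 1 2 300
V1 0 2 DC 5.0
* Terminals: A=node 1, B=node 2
Find the Thévenin equivalent first; then I_n = V_th/R_th and R_n = R_th.
Step 1 — V_th is the open-circuit voltage V_A - V_B (nothing connected across the terminals).
Nodal analysis, taking node 2 as the 0 V reference.
Source V1 fixes V_0 = 5 V.
KCL at each unknown node (sum of currents leaving = 0; resistances in Ω):
  Node 1: (V_1 - 5)/200 + (V_1 - 0)/300 = 0
Collecting terms: 0.008333 × V_1 = 0.025  =>  V_1 = 3 V
V_th = V_1 - V_2 = 3 - 0 = 3 V
Step 2 — R_th: zero the source — replace V1 by a short circuit (node 2 merges into node 0) — and find the resistance seen between A (node 1) and B (node 0).
Reduce the network between node 1 (A) and node 0 (B) by series/parallel combination:
  Rp1 = R1 ‖ R2 (parallel, both between nodes 0 and 1) = 1/(1/200 + 1/300) = 120 Ω
R_th = 120 Ω
I_n = V_th/R_th = 3/120 = 0.025 A, and R_n = R_th = 120 Ω

Final answer: I_n = 0.025 A, R_n = 120 Ω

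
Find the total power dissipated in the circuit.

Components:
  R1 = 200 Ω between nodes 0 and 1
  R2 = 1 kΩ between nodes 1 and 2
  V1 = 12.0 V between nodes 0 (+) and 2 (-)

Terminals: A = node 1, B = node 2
Nodal analysis, taking node 2 as the 0 V reference.
Source V1 fixes V_0 = 12 V.
KCL at each unknown node (sum of currents leaving = 0; resistances in Ω):
  Node 1: (V_1 - 12)/200 + (V_1 - 0)/1000 = 0
Collecting terms: 0.006 × V_1 = 0.06  =>  V_1 = 10 V
Power in each resistor, P = (ΔV)²/R:
  P_R1 = (12 - 10)²/200 = 0.02 W
  P_R2 = (10 - 0)²/1000 = 0.1 W
P_total = P_R1 + P_R2 = 0.12 W

Final answer: 0.12 W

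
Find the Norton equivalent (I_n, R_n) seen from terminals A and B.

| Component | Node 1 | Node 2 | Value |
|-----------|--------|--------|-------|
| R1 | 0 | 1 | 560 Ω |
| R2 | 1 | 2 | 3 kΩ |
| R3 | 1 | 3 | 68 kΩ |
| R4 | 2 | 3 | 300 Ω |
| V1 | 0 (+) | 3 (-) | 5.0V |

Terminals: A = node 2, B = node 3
Find the Thévenin equivalent first; then I_n = V_th/R_th and R_n = R_th.
Step 1 — V_th is the open-circuit voltage V_A - V_B (nothing connected across the terminals).
Nodal analysis, taking node 3 as the 0 V reference.
Source V1 fixes V_0 = 5 V.
KCL at each unknown node (sum of currents leaving = 0; resistances in Ω):
  Node 1: (V_1 - 5)/560 + (V_1 - V_2)/3000 + (V_1 - 0)/68000 = 0
  Node 2: (V_2 - V_1)/3000 + (V_2 - 0)/300 = 0
Collecting terms (coefficients in siemens):
  0.002134·V_1 - 0.0003333·V_2 = 0.008929
  0.003667·V_2 - 0.0003333·V_1 = 0
Determinant D = (0.002134)(0.003667) - (-0.0003333)(-0.0003333) = 0.000007713
V_1 = [(0.008929)(0.003667) - (-0.0003333)(0)]/D = 4.245 V
V_2 = [(0.002134)(0) - (0.008929)(-0.0003333)]/D = 0.3859 V
V_th = V_2 - V_3 = 0.3859 - 0 = 0.3859 V
Step 2 — R_th: zero the source — replace V1 by a short circuit (node 3 merges into node 0) — and find the resistance seen between A (node 2) and B (node 0).
Reduce the network between node 2 (A) and node 0 (B) by series/parallel combination:
  Rp1 = R1 ‖ R3 (parallel, both between nodes 0 and 1) = 1/(1/560 + 1/68000) = 555.4 Ω
  Rs1 = R2 + Rp1 (series, joined only at node 1) = 3000 + 555.4 = 3555 Ω
  Rp2 = R4 ‖ Rs1 (parallel, both between nodes 0 and 2) = 1/(1/300 + 1/3555) = 276.7 Ω
R_th = 276.7 Ω
I_n = V_th/R_th = 0.3859/276.7 = 0.001395 A, and R_n = R_th = 276.7 Ω

Final answer: I_n = 0.001395 A, R_n = 276.7 Ω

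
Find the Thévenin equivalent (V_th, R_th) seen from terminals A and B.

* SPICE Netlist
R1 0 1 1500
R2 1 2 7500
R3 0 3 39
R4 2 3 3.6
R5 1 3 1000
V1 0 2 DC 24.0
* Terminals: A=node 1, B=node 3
Step 1 — V_th is the open-circuit voltage V_A - V_B (nothing connected across the terminals).
Nodal analysis, taking node 2 as the 0 V reference.
Source V1 fixes V_0 = 24 V.
KCL at each unknown node (sum of currents leaving = 0; resistances in Ω):
  Node 1: (V_1 - 24)/1500 + (V_1 - 0)/7500 + (V_1 - V_3)/1000 = 0
  Node 3: (V_3 - 24)/39 + (V_3 - 0)/3.6 + (V_3 - V_1)/1000 = 0
Collecting terms (coefficients in siemens):
  0.0018·V_1 - 0.001·V_3 = 0.016
  0.3044·V_3 - 0.001·V_1 = 0.6154
Determinant D = (0.0018)(0.3044) - (-0.001)(-0.001) = 0.000547
V_1 = [(0.016)(0.3044) - (-0.001)(0.6154)]/D = 10.03 V
V_3 = [(0.0018)(0.6154) - (0.016)(-0.001)]/D = 2.054 V
V_th = V_1 - V_3 = 10.03 - 2.054 = 7.976 V
Step 2 — R_th: zero the source — replace V1 by a short circuit (node 2 merges into node 0) — and find the resistance seen between A (node 1) and B (node 3).
Reduce the network between node 1 (A) and node 3 (B) by series/parallel combination:
  Rp1 = R1 ‖ R2 (parallel, both between nodes 0 and 1) = 1/(1/1500 + 1/7500) = 1250 Ω
  Rp2 = R3 ‖ R4 (parallel, both between nodes 0 and 3) = 1/(1/39 + 1/3.6) = 3.296 Ω
  Rs1 = Rp1 + Rp2 (series, joined only at node 0) = 1250 + 3.296 = 1253 Ω
  Rp3 = R5 ‖ Rs1 (parallel, both between nodes 1 and 3) = 1/(1/1000 + 1/1253) = 556.2 Ω
R_th = 556.2 Ω

Final answer: V_th = 7.976 V, R_th = 556.2 Ω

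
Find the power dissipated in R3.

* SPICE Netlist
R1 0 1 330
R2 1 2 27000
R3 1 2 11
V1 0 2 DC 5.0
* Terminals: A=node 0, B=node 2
Nodal analysis, taking node 2 as the 0 V reference.
Source V1 fixes V_0 = 5 V.
KCL at each unknown node (sum of currents leaving = 0; resistances in Ω):
  Node 1: (V_1 - 5)/330 + (V_1 - 0)/27000 + (V_1 - 0)/11 = 0
Collecting terms: 0.09398 × V_1 = 0.01515  =>  V_1 = 0.1612 V
I_R3 = (V_1 - V_2)/R3 = (0.1612 - 0)/11 = 0.01466 A
P_R3 = I_R3² × R3 = (0.01466)² × 11 = 0.002363 W

Final answer: 0.002363 W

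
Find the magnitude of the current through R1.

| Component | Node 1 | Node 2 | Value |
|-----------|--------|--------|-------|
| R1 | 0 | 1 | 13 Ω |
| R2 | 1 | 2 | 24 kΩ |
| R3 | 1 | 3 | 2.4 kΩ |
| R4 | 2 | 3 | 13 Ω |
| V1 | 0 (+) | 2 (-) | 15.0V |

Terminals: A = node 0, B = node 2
Nodal analysis, taking node 2 as the 0 V reference.
Source V1 fixes V_0 = 15 V.
KCL at each unknown node (sum of currents leaving = 0; resistances in Ω):
  Node 1: (V_1 - 15)/13 + (V_1 - 0)/24000 + (V_1 - V_3)/2400 = 0
  Node 3: (V_3 - V_1)/2400 + (V_3 - 0)/13 = 0
Collecting terms (coefficients in siemens):
  0.07738·V_1 - 0.0004167·V_3 = 1.154
  0.07734·V_3 - 0.0004167·V_1 = 0
Determinant D = (0.07738)(0.07734) - (-0.0004167)(-0.0004167) = 0.005984
V_1 = [(1.154)(0.07734) - (-0.0004167)(0)]/D = 14.91 V
V_3 = [(0.07738)(0) - (1.154)(-0.0004167)]/D = 0.08034 V
I_R1 = (V_0 - V_1)/R1 = (15 - 14.91)/13 = 0.006801 A
|I_R1| = 0.006801 A

Final answer: |I_R1| = 0.006801 A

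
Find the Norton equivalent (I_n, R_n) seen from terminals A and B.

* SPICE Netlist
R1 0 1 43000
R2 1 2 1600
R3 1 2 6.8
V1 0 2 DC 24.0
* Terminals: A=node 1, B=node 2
Find the Thévenin equivalent first; then I_n = V_th/R_th and R_n = R_th.
Step 1 — V_th is the open-circuit voltage V_A - V_B (nothing connected across the terminals).
Nodal analysis, taking node 2 as the 0 V reference.
Source V1 fixes V_0 = 24 V.
KCL at each unknown node (sum of currents leaving = 0; resistances in Ω):
  Node 1: (V_1 - 24)/43000 + (V_1 - 0)/1600 + (V_1 - 0)/6.8 = 0
Collecting terms: 0.1477 × V_1 = 0.0005581  =>  V_1 = 0.003779 V
V_th = V_1 - V_2 = 0.003779 - 0 = 0.003779 V
Step 2 — R_th: zero the source — replace V1 by a short circuit (node 2 merges into node 0) — and find the resistance seen between A (node 1) and B (node 0).
Reduce the network between node 1 (A) and node 0 (B) by series/parallel combination:
  Rp1 = R1 ‖ R2 ‖ R3 (parallel, all between nodes 0 and 1) = 1/(1/43000 + 1/1600 + 1/6.8) = 6.77 Ω
R_th = 6.77 Ω
I_n = V_th/R_th = 0.003779/6.77 = 0.0005581 A, and R_n = R_th = 6.77 Ω

Final answer: I_n = 0.0005581 A, R_n = 6.77 Ω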